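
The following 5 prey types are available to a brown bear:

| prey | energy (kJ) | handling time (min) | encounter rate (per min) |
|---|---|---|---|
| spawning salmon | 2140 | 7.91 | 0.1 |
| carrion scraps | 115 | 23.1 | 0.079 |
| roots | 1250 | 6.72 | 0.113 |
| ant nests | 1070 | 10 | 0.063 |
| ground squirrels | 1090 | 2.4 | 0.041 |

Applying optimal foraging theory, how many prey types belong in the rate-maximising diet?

Rank by E/h (kJ/min): ground squirrels 454, spawning salmon 271, roots 186, ant nests 107, carrion scraps 4.98. Include each in turn until the next type's E/h falls below the running intake rate.
Rate on top 1: 40.69. spawning salmon: 271 > 40.69 → include.
Rate on top 2: 136.9. roots: 186 > 136.9 → include.
Rate on top 3: 151. ant nests: 107 < 151 → exclude; stop.
Optimal diet: ground squirrels, spawning salmon, roots — 3 of 5 types.

3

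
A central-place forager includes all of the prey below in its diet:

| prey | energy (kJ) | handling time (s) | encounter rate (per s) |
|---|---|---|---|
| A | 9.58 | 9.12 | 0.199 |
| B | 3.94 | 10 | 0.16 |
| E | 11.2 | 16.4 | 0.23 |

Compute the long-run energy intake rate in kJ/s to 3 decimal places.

R = (0.199×9.58 + 0.16×3.94 + 0.23×11.2) / (1 + 0.199×9.12 + 0.16×10 + 0.23×16.4) = 5.113/8.187 = 0.6245 kJ/s.

0.625 kJ/s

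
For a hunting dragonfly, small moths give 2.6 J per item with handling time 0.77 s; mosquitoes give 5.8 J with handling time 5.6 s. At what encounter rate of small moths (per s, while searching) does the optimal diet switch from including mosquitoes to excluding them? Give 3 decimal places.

0.575 per s

Drop mosquitoes once their profitability E₂/h₂ falls below the rate achievable on small moths alone: E₂/h₂ = λE₁/(1 + λh₁).
Solve for λ: λE₁h₂ = E₂(1 + λh₁) → λ(E₁h₂ − E₂h₁) = E₂ → λ = E₂/(E₁h₂ − E₂h₁).
λ = 5.8/(2.6×5.6 − 5.8×0.77) = 5.8/10.09 = 0.5746 per s.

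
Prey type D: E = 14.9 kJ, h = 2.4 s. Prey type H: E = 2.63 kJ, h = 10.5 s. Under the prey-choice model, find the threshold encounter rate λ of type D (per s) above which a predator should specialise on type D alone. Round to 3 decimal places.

0.018 per s

At the threshold, the rate on type D alone equals the profitability of type H: λ·14.9/(1 + λ·2.4) = 2.63/10.5 = 0.2505.
Rearranging, λ(14.9 − 0.2505×2.4) = 0.2505, so λ = 0.2505/14.3 = 0.01752 per s.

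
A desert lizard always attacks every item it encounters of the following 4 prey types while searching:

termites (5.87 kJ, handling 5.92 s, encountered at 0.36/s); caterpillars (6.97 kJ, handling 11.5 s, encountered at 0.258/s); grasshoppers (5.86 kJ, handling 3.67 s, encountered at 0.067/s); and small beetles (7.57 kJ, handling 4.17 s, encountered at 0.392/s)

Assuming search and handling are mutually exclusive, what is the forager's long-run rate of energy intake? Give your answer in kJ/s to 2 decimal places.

R = (0.36×5.87 + 0.258×6.97 + 0.067×5.86 + 0.392×7.57) / (1 + 0.36×5.92 + 0.258×11.5 + 0.067×3.67 + 0.392×4.17) = 7.272/7.979 = 0.9114 kJ/s.

0.91 kJ/s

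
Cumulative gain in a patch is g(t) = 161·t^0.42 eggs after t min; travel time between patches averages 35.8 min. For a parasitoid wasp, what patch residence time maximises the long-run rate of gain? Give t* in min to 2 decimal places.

Maximise g(t)/(T+t): set derivative to zero → g'(t)(T+t) = g(t).
g'(t) = 0.42·161·t^-0.58. Setting 0.42·161·t^-0.58 = 161·t^0.42/(35.8+t) gives 0.42(35.8+t) = t, so 0.58·t = 0.42×35.8.
t* = 0.42×35.8/0.58 = 25.92 min.

25.92 min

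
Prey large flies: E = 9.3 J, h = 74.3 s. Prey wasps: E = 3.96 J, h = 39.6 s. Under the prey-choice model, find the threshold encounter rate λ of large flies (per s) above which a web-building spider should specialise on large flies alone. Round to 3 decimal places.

Drop wasps once their profitability E₂/h₂ falls below the rate achievable on large flies alone: E₂/h₂ = λE₁/(1 + λh₁).
Solve for λ: λE₁h₂ = E₂(1 + λh₁) → λ(E₁h₂ − E₂h₁) = E₂ → λ = E₂/(E₁h₂ − E₂h₁).
λ = 3.96/(9.3×39.6 − 3.96×74.3) = 3.96/74.05 = 0.05348 per s.

0.053 per s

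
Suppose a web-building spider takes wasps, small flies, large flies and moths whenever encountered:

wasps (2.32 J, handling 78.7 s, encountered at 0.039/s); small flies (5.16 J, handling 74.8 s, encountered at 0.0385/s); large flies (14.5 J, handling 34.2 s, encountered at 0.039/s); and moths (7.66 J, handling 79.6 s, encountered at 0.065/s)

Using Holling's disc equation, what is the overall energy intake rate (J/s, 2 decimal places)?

Energy encountered per unit search time: 0.039×2.32 + 0.0385×5.16 + 0.039×14.5 + 0.065×7.66 = 1.353 J/s.
Handling time per unit search time: 0.039×78.7 + 0.0385×74.8 + 0.039×34.2 + 0.065×79.6 = 12.46.
Rate = 1.353/(1 + 12.46) = 0.1005 J/s.

0.10 J/s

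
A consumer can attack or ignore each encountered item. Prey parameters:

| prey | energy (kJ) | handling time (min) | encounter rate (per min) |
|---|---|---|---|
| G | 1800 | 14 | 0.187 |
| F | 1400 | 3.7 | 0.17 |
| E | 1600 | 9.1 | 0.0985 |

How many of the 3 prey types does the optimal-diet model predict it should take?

2

E/h in descending order: F 378, E 176, G 129 kJ/min. The optimal diet is the largest prefix of this list for which every included type satisfies E_i/h_i > R on the types above it.
Rate on top 1: 146.1. E: 176 > 146.1 → include.
Rate on top 2: 156.7. G: 129 < 156.7 → exclude; stop.
Optimal diet: F, E — 2 of 3 types.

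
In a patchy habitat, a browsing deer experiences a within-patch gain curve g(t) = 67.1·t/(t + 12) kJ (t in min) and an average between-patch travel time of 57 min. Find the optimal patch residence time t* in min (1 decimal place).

26.2 min

Optimal t* satisfies g'(t*) = g(t*)/(T + t*).
g'(t) = 67.1·12/(t + 12)². Setting 67.1·12/(t+12)² = 67.1t/[(t+12)(57+t)] gives 12(57+t) = t(t+12), so t² = 12×57 = 684.
t* = √684 = 26.15 min.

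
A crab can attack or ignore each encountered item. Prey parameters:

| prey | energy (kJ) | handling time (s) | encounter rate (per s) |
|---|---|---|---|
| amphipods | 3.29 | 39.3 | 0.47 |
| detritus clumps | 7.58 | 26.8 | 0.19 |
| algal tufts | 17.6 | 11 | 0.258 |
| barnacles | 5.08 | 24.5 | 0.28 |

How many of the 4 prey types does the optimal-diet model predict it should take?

E/h in descending order: algal tufts 1.6, detritus clumps 0.283, barnacles 0.207, amphipods 0.0837 kJ/s. The optimal diet is the largest prefix of this list for which every included type satisfies E_i/h_i > R on the types above it.
Rate on top 1: 1.183. detritus clumps: 0.283 < 1.183 → exclude; stop.
Optimal diet: algal tufts — 1 of 4 types.

1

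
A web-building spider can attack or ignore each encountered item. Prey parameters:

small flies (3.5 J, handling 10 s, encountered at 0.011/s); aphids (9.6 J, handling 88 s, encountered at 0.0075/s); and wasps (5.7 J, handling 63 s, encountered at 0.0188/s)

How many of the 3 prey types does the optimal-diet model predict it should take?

3

E/h in descending order: small flies 0.35, aphids 0.109, wasps 0.0905 J/s. The optimal diet is the largest prefix of this list for which every included type satisfies E_i/h_i > R on the types above it.
Rate on top 1: 0.03468. aphids: 0.109 > 0.03468 → include.
Rate on top 2: 0.06243. wasps: 0.0905 > 0.06243 → include.
Optimal diet: small flies, aphids, wasps — 3 of 3 types.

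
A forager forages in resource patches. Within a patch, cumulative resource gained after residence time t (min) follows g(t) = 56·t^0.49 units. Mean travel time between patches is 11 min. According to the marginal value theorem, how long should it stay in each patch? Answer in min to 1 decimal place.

10.6 min

Optimal t* satisfies g'(t*) = g(t*)/(T + t*).
g'(t) = 0.49·56·t^-0.51. Setting 0.49·56·t^-0.51 = 56·t^0.49/(11+t) gives 0.49(11+t) = t, so 0.51·t = 0.49×11.
t* = 0.49×11/0.51 = 10.57 min.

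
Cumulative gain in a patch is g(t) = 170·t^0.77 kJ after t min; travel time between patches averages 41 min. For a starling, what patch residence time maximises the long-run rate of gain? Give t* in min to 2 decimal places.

By the marginal value theorem, leave when the instantaneous gain rate g'(t) equals the habitat-wide average g(t)/(T + t).
g'(t) = 0.77·170·t^-0.23. Setting 0.77·170·t^-0.23 = 170·t^0.77/(41+t) gives 0.77(41+t) = t, so 0.23·t = 0.77×41.
t* = 0.77×41/0.23 = 137.3 min.

137.26 min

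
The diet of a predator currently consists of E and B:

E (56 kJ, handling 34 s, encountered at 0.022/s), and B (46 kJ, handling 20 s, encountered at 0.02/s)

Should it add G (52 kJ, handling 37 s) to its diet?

On E and B alone, R = ΣλE/(1+Σλh) = 2.152/2.148 = 1.002 kJ/s.
G: E/h = 52/37 = 1.405 kJ/s.
Since 1.405 > R, including G increases the long-run rate.

Yes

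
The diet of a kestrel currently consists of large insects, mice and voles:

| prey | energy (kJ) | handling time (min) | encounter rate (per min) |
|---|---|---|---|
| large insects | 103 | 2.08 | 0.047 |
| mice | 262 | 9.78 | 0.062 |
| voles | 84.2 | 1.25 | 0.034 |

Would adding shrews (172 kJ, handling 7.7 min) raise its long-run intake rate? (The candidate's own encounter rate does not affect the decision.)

Intake rate on the current diet: R = (0.047×103 + 0.062×262 + 0.034×84.2) / (1 + 0.047×2.08 + 0.062×9.78 + 0.034×1.25) = 23.95/1.747 = 13.71 kJ/min.
shrews: E/h = 172/7.7 = 22.34 kJ/min.
Since 22.34 > R, including shrews increases the long-run rate.

Yes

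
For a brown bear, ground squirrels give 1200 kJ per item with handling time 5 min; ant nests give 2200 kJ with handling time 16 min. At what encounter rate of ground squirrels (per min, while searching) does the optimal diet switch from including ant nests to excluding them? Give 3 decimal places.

The zero-one rule: include ant nests iff E₂/h₂ > λE₁/(1+λh₁). Equality gives the switch point.
λE₁h₂ = E₂ + λE₂h₁ ⇒ λ = E₂/(E₁h₂ − E₂h₁) = 2200/(1.92e+04 − 1.1e+04) = 0.2683 per min.

0.268 per min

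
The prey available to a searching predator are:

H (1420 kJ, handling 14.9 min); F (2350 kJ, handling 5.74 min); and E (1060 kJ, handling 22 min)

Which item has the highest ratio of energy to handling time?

F

In descending order of E/h:
F: 2350/5.74 = 409 kJ/min
H: 1420/14.9 = 95.3 kJ/min
E: 1060/22 = 48.2 kJ/min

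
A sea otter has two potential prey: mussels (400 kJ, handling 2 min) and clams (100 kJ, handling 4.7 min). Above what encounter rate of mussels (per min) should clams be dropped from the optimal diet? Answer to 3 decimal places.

The zero-one rule: include clams iff E₂/h₂ > λE₁/(1+λh₁). Equality gives the switch point.
λE₁h₂ = E₂ + λE₂h₁ ⇒ λ = E₂/(E₁h₂ − E₂h₁) = 100/(1880 − 200) = 0.05952 per min.

0.060 per min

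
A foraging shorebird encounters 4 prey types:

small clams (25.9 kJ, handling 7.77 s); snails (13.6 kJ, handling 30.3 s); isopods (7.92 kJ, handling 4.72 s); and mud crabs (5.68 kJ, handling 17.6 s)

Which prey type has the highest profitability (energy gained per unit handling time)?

small clams

Profitability E/h (kJ/s): small clams = 25.9/7.77 = 3.33, snails = 13.6/30.3 = 0.449, isopods = 7.92/4.72 = 1.68, mud crabs = 5.68/17.6 = 0.323.
Ranked: small clams > isopods > snails > mud crabs.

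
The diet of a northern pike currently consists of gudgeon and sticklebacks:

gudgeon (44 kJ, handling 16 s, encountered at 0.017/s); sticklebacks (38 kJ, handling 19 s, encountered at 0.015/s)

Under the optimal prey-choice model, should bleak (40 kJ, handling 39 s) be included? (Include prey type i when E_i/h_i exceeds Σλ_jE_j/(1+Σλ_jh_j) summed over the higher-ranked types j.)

Yes

On gudgeon and sticklebacks alone, R = ΣλE/(1+Σλh) = 1.318/1.557 = 0.8465 kJ/s.
Profitability of bleak: 40/39 = 1.026 kJ/s.
1.026 > 0.8465, so adding bleak raises the average — include it.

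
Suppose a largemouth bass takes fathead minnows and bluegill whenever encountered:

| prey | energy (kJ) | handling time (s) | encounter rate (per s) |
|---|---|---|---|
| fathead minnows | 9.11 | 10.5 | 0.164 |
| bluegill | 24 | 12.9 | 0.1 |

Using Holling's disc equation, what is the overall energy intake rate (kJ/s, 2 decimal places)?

0.97 kJ/s

R = Σλ_iE_i / (1 + Σλ_ih_i)
Numerator: 0.164×9.11 + 0.1×24 = 3.894
Denominator: 1 + 0.164×10.5 + 0.1×12.9 = 4.012
R = 3.894/4.012 = 0.9706 kJ/s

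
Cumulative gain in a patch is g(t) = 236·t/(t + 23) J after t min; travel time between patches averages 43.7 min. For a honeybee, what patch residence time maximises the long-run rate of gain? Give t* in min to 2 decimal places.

Maximise g(t)/(T+t): set derivative to zero → g'(t)(T+t) = g(t).
g'(t) = 236·23/(t + 23)². Setting 236·23/(t+23)² = 236t/[(t+23)(43.7+t)] gives 23(43.7+t) = t(t+23), so t² = 23×43.7 = 1005.
t* = √1005 = 31.7 min.

31.70 min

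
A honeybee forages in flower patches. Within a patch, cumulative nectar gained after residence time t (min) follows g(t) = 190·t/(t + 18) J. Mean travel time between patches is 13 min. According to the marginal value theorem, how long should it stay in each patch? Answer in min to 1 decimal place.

15.3 min

Optimal t* satisfies g'(t*) = g(t*)/(T + t*).
g'(t) = 190·18/(t + 18)². Setting 190·18/(t+18)² = 190t/[(t+18)(13+t)] gives 18(13+t) = t(t+18), so t² = 18×13 = 234.
t* = √234 = 15.3 min.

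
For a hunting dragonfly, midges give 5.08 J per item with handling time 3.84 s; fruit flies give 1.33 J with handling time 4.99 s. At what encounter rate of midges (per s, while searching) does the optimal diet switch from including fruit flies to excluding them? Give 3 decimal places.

Drop fruit flies once their profitability E₂/h₂ falls below the rate achievable on midges alone: E₂/h₂ = λE₁/(1 + λh₁).
Solve for λ: λE₁h₂ = E₂(1 + λh₁) → λ(E₁h₂ − E₂h₁) = E₂ → λ = E₂/(E₁h₂ − E₂h₁).
λ = 1.33/(5.08×4.99 − 1.33×3.84) = 1.33/20.24 = 0.0657 per s.

0.066 per s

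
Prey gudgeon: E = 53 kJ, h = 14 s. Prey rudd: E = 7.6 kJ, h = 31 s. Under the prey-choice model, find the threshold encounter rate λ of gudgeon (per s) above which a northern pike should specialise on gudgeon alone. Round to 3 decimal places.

0.005 per s

At the threshold, the rate on gudgeon alone equals the profitability of rudd: λ·53/(1 + λ·14) = 7.6/31 = 0.2452.
Rearranging, λ(53 − 0.2452×14) = 0.2452, so λ = 0.2452/49.57 = 0.004946 per s.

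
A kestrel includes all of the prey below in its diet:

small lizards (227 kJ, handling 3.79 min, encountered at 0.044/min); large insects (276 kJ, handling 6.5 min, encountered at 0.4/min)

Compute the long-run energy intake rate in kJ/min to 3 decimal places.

Energy encountered per unit search time: 0.044×227 + 0.4×276 = 120.4 kJ/min.
Handling time per unit search time: 0.044×3.79 + 0.4×6.5 = 2.767.
Rate = 120.4/(1 + 2.767) = 31.96 kJ/min.

31.961 kJ/min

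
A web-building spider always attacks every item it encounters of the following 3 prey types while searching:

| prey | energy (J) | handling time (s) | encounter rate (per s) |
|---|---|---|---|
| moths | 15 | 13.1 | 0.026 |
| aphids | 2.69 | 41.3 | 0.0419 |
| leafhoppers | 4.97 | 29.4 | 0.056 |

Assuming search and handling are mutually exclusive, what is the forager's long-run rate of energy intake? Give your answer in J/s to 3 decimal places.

0.166 J/s

Energy encountered per unit search time: 0.026×15 + 0.0419×2.69 + 0.056×4.97 = 0.781 J/s.
Handling time per unit search time: 0.026×13.1 + 0.0419×41.3 + 0.056×29.4 = 3.717.
Rate = 0.781/(1 + 3.717) = 0.1656 J/s.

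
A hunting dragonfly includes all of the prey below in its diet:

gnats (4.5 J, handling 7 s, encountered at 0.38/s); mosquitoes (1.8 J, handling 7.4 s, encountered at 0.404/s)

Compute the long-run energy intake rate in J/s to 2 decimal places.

Energy encountered per unit search time: 0.38×4.5 + 0.404×1.8 = 2.437 J/s.
Handling time per unit search time: 0.38×7 + 0.404×7.4 = 5.65.
Rate = 2.437/(1 + 5.65) = 0.3665 J/s.

0.37 J/s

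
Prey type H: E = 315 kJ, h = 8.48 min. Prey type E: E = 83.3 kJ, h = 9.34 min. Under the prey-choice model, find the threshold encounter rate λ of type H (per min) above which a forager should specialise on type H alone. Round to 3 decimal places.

0.037 per min

At the threshold, the rate on type H alone equals the profitability of type E: λ·315/(1 + λ·8.48) = 83.3/9.34 = 8.919.
Rearranging, λ(315 − 8.919×8.48) = 8.919, so λ = 8.919/239.4 = 0.03726 per min.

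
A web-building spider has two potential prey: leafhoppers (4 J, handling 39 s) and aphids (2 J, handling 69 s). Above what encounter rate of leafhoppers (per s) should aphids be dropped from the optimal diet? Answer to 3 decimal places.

0.010 per s

Drop aphids once their profitability E₂/h₂ falls below the rate achievable on leafhoppers alone: E₂/h₂ = λE₁/(1 + λh₁).
Solve for λ: λE₁h₂ = E₂(1 + λh₁) → λ(E₁h₂ − E₂h₁) = E₂ → λ = E₂/(E₁h₂ − E₂h₁).
λ = 2/(4×69 − 2×39) = 2/198 = 0.0101 per s.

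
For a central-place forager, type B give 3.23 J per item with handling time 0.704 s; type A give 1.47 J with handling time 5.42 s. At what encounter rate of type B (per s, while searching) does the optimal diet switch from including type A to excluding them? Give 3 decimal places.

Drop type A once their profitability E₂/h₂ falls below the rate achievable on type B alone: E₂/h₂ = λE₁/(1 + λh₁).
Solve for λ: λE₁h₂ = E₂(1 + λh₁) → λ(E₁h₂ − E₂h₁) = E₂ → λ = E₂/(E₁h₂ − E₂h₁).
λ = 1.47/(3.23×5.42 − 1.47×0.704) = 1.47/16.47 = 0.08924 per s.

0.089 per s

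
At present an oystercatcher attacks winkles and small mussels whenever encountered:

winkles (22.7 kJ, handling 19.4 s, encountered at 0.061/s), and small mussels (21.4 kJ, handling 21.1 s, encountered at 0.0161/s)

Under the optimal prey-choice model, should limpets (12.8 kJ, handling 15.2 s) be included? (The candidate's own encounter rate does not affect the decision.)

Current rate: (0.061×22.7 + 0.0161×21.4)/(1 + 0.061×19.4 + 0.0161×21.1) = 0.6854 kJ/s.
Profitability of limpets: 12.8/15.2 = 0.8421 kJ/s.
0.8421 > 0.6854, so adding limpets raises the average — include it.

Yes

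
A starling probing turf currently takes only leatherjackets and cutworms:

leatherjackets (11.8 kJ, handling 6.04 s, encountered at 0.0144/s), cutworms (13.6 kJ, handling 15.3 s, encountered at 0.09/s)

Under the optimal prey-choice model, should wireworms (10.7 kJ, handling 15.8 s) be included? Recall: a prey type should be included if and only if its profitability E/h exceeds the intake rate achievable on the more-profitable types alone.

Yes

Current rate: (0.0144×11.8 + 0.09×13.6)/(1 + 0.0144×6.04 + 0.09×15.3) = 0.5657 kJ/s.
Profitability of wireworms: 10.7/15.8 = 0.6772 kJ/s.
Since 0.6772 > R, including wireworms increases the long-run rate.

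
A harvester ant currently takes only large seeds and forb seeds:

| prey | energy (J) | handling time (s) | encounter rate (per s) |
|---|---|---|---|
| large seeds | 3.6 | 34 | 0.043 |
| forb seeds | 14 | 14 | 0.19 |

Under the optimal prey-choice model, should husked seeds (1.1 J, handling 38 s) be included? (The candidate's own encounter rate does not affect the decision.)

Intake rate on the current diet: R = (0.043×3.6 + 0.19×14) / (1 + 0.043×34 + 0.19×14) = 2.815/5.122 = 0.5496 J/s.
Profitability of husked seeds: 1.1/38 = 0.02895 J/s.
0.02895 < 0.5496, so adding husked seeds would lower the average — exclude it.

No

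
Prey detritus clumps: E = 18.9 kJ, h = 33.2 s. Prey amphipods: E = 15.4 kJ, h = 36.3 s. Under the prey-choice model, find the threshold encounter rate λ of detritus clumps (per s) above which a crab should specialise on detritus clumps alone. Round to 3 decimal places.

0.088 per s

The zero-one rule: include amphipods iff E₂/h₂ > λE₁/(1+λh₁). Equality gives the switch point.
λE₁h₂ = E₂ + λE₂h₁ ⇒ λ = E₂/(E₁h₂ − E₂h₁) = 15.4/(686.1 − 511.3) = 0.08811 per s.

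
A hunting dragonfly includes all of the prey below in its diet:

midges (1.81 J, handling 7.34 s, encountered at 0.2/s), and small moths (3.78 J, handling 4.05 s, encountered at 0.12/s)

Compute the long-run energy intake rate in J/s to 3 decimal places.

0.276 J/s

Energy encountered per unit search time: 0.2×1.81 + 0.12×3.78 = 0.8156 J/s.
Handling time per unit search time: 0.2×7.34 + 0.12×4.05 = 1.954.
Rate = 0.8156/(1 + 1.954) = 0.2761 J/s.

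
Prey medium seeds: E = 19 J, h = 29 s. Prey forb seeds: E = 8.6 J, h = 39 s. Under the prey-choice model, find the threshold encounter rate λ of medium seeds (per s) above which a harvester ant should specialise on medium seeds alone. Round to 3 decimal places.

The zero-one rule: include forb seeds iff E₂/h₂ > λE₁/(1+λh₁). Equality gives the switch point.
λE₁h₂ = E₂ + λE₂h₁ ⇒ λ = E₂/(E₁h₂ − E₂h₁) = 8.6/(741 − 249.4) = 0.01749 per s.

0.017 per s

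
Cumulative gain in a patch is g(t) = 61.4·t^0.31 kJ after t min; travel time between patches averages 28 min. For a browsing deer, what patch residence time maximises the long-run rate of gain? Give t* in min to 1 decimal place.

By the marginal value theorem, leave when the instantaneous gain rate g'(t) equals the habitat-wide average g(t)/(T + t).
g'(t) = 0.31·61.4·t^-0.69. Setting 0.31·61.4·t^-0.69 = 61.4·t^0.31/(28+t) gives 0.31(28+t) = t, so 0.69·t = 0.31×28.
t* = 0.31×28/0.69 = 12.58 min.

12.6 min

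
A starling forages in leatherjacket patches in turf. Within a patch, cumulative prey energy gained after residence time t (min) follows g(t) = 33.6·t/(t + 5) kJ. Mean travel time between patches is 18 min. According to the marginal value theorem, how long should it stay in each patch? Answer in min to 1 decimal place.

9.5 min

Maximise g(t)/(T+t): set derivative to zero → g'(t)(T+t) = g(t).
g'(t) = 33.6·5/(t + 5)². Setting 33.6·5/(t+5)² = 33.6t/[(t+5)(18+t)] gives 5(18+t) = t(t+5), so t² = 5×18 = 90.
t* = √90 = 9.487 min.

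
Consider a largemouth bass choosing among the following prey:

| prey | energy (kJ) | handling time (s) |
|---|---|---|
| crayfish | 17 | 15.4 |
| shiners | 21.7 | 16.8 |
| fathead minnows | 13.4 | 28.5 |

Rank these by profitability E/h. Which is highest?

Profitability E/h (kJ/s): crayfish = 17/15.4 = 1.1, shiners = 21.7/16.8 = 1.29, fathead minnows = 13.4/28.5 = 0.47.
Ranked: shiners > crayfish > fathead minnows.

shiners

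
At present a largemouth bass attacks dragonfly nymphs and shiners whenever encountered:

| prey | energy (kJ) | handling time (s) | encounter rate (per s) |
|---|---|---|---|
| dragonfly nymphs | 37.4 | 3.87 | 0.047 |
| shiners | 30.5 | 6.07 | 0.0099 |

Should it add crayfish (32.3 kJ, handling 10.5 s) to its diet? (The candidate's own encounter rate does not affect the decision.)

Intake rate on the current diet: R = (0.047×37.4 + 0.0099×30.5) / (1 + 0.047×3.87 + 0.0099×6.07) = 2.06/1.242 = 1.658 kJ/s.
crayfish: E/h = 32.3/10.5 = 3.076 kJ/s.
3.076 > 1.658, so adding crayfish raises the average — include it.

Yes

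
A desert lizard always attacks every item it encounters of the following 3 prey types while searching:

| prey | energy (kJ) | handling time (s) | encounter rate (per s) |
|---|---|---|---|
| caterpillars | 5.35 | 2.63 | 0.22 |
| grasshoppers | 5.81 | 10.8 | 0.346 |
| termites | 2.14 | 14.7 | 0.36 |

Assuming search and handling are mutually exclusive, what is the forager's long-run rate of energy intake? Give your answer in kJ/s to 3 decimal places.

0.373 kJ/s

R = Σλ_iE_i / (1 + Σλ_ih_i)
Numerator: 0.22×5.35 + 0.346×5.81 + 0.36×2.14 = 3.958
Denominator: 1 + 0.22×2.63 + 0.346×10.8 + 0.36×14.7 = 10.61
R = 3.958/10.61 = 0.3731 kJ/s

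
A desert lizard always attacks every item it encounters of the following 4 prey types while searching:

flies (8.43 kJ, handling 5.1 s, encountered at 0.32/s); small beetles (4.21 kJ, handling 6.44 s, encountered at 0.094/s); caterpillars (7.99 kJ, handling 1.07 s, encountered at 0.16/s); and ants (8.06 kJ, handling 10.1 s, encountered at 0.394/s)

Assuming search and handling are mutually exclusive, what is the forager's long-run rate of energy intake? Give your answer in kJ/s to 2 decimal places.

1.02 kJ/s

R = Σλ_iE_i / (1 + Σλ_ih_i)
Numerator: 0.32×8.43 + 0.094×4.21 + 0.16×7.99 + 0.394×8.06 = 7.547
Denominator: 1 + 0.32×5.1 + 0.094×6.44 + 0.16×1.07 + 0.394×10.1 = 7.388
R = 7.547/7.388 = 1.022 kJ/s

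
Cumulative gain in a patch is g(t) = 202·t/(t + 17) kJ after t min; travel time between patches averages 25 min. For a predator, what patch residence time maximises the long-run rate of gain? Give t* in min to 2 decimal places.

20.62 min

Optimal t* satisfies g'(t*) = g(t*)/(T + t*).
g'(t) = 202·17/(t + 17)². Setting 202·17/(t+17)² = 202t/[(t+17)(25+t)] gives 17(25+t) = t(t+17), so t² = 17×25 = 425.
t* = √425 = 20.62 min.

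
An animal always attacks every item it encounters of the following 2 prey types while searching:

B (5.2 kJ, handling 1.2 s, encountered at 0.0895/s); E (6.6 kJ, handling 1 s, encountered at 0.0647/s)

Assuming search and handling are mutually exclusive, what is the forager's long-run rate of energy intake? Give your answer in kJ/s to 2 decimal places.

0.76 kJ/s

R = (0.0895×5.2 + 0.0647×6.6) / (1 + 0.0895×1.2 + 0.0647×1) = 0.8924/1.172 = 0.7614 kJ/s.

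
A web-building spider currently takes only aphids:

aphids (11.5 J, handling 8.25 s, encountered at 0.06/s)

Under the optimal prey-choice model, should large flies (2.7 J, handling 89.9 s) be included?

Intake rate on the current diet: R = (0.06×11.5) / (1 + 0.06×8.25) = 0.69/1.495 = 0.4615 J/s.
large flies: E/h = 2.7/89.9 = 0.03003 J/s.
0.03003 < 0.4615, so adding large flies would lower the average — exclude it.

No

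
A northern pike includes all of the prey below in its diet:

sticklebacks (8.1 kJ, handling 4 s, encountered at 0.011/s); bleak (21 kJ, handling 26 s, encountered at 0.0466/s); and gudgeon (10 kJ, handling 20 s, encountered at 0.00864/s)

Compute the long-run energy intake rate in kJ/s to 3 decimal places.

0.475 kJ/s

Energy encountered per unit search time: 0.011×8.1 + 0.0466×21 + 0.00864×10 = 1.154 kJ/s.
Handling time per unit search time: 0.011×4 + 0.0466×26 + 0.00864×20 = 1.428.
Rate = 1.154/(1 + 1.428) = 0.4753 kJ/s.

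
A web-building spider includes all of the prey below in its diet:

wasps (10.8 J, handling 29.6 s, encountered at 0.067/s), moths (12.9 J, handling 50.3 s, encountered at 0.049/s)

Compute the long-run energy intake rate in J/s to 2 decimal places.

0.25 J/s

R = (0.067×10.8 + 0.049×12.9) / (1 + 0.067×29.6 + 0.049×50.3) = 1.356/5.448 = 0.2488 J/s.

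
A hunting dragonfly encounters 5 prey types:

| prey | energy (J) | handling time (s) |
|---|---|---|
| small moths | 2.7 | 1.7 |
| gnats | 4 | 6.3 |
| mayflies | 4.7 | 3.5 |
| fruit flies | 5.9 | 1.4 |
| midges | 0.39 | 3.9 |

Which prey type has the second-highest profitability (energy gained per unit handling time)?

Profitability E/h (J/s): small moths = 2.7/1.7 = 1.59, gnats = 4/6.3 = 0.635, mayflies = 4.7/3.5 = 1.34, fruit flies = 5.9/1.4 = 4.21, midges = 0.39/3.9 = 0.1.
Ranked: fruit flies > small moths > mayflies > gnats > midges.

small moths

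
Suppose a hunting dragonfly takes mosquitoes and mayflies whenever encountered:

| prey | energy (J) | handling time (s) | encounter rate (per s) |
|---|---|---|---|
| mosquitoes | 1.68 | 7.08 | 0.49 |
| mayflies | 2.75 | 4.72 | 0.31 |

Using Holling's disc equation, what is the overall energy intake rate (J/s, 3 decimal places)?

0.282 J/s

R = Σλ_iE_i / (1 + Σλ_ih_i)
Numerator: 0.49×1.68 + 0.31×2.75 = 1.676
Denominator: 1 + 0.49×7.08 + 0.31×4.72 = 5.932
R = 1.676/5.932 = 0.2825 J/s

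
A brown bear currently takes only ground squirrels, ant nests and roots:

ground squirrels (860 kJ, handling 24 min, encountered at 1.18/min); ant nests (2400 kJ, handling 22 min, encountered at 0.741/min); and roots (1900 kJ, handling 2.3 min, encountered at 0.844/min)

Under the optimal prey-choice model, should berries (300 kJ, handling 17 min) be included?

Current rate: (1.18×860 + 0.741×2400 + 0.844×1900)/(1 + 1.18×24 + 0.741×22 + 0.844×2.3) = 92.44 kJ/min.
berries: E/h = 300/17 = 17.65 kJ/min.
17.65 < 92.44, so adding berries would lower the average — exclude it.

No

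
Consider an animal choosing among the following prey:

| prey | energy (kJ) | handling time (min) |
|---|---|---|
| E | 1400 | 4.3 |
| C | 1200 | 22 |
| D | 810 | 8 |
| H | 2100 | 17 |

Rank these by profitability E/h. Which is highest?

E

Profitability E/h (kJ/min): E = 1400/4.3 = 326, C = 1200/22 = 54.5, D = 810/8 = 101, H = 2100/17 = 124.
Ranked: E > H > D > C.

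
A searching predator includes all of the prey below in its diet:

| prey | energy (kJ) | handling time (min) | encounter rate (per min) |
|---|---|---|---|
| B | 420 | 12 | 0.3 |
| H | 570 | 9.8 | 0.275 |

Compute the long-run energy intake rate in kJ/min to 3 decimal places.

38.759 kJ/min

R = (0.3×420 + 0.275×570) / (1 + 0.3×12 + 0.275×9.8) = 282.8/7.295 = 38.76 kJ/min.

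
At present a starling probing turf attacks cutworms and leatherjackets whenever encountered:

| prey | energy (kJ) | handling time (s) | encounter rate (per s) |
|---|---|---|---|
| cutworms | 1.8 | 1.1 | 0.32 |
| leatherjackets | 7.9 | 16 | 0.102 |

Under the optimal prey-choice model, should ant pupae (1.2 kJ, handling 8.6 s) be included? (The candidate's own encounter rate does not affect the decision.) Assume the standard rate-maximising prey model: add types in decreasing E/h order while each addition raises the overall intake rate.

No

Current rate: (0.32×1.8 + 0.102×7.9)/(1 + 0.32×1.1 + 0.102×16) = 0.4631 kJ/s.
Profitability of ant pupae: 1.2/8.6 = 0.1395 kJ/s.
Since 0.1395 < R, time spent handling ant pupae is better spent searching.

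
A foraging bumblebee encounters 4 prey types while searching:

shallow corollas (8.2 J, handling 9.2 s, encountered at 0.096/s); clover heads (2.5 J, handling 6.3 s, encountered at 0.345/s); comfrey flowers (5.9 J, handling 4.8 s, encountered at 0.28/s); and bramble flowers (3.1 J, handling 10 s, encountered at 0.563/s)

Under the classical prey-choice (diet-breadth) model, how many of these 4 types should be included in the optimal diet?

Rank by E/h (J/s): comfrey flowers 1.23, shallow corollas 0.891, clover heads 0.397, bramble flowers 0.31. Include each in turn until the next type's E/h falls below the running intake rate.
Rate on top 1: 0.7048. shallow corollas: 0.891 > 0.7048 → include.
Rate on top 2: 0.7558. clover heads: 0.397 < 0.7558 → exclude; stop.
Optimal diet: comfrey flowers, shallow corollas — 2 of 4 types.

2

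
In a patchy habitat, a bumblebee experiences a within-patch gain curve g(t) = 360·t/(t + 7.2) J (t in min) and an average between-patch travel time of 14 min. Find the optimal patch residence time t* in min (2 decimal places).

10.04 min

Maximise g(t)/(T+t): set derivative to zero → g'(t)(T+t) = g(t).
g'(t) = 360·7.2/(t + 7.2)². Setting 360·7.2/(t+7.2)² = 360t/[(t+7.2)(14+t)] gives 7.2(14+t) = t(t+7.2), so t² = 7.2×14 = 100.8.
t* = √100.8 = 10.04 min.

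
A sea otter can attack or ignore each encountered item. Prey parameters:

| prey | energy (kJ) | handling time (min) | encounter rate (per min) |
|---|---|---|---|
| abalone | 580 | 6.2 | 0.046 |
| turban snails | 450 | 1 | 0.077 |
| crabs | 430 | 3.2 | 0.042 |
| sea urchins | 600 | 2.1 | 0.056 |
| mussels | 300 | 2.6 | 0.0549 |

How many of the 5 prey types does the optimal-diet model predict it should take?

5

Rank by E/h (kJ/min): turban snails 450, sea urchins 286, crabs 134, mussels 115, abalone 93.5. Include each in turn until the next type's E/h falls below the running intake rate.
Rate on top 1: 32.17. sea urchins: 286 > 32.17 → include.
Rate on top 2: 57.13. crabs: 134 > 57.13 → include.
Rate on top 3: 64.94. mussels: 115 > 64.94 → include.
Rate on top 4: 69.84. abalone: 93.5 > 69.84 → include.
Optimal diet: turban snails, sea urchins, crabs, mussels, abalone — 5 of 5 types.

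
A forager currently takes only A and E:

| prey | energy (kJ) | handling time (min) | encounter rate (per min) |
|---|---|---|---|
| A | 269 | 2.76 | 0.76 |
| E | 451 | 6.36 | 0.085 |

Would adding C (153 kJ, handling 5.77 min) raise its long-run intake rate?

No

Current rate: (0.76×269 + 0.085×451)/(1 + 0.76×2.76 + 0.085×6.36) = 66.73 kJ/min.
Profitability of C: 153/5.77 = 26.52 kJ/min.
26.52 < 66.73, so adding C would lower the average — exclude it.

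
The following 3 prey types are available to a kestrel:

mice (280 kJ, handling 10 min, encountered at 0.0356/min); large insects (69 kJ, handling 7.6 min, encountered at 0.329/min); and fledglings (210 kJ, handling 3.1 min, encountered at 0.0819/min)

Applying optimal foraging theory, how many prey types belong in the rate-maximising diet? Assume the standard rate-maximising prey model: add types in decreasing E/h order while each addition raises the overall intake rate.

2

Profitabilities (E/h, kJ/min): fledglings 67.7, mice 28, large insects 9.08. Add prey in this order while the next type's profitability exceeds the intake rate on those already taken.
Rate on top 1: 13.72. mice: 28 > 13.72 → include.
Rate on top 2: 16.88. large insects: 9.08 < 16.88 → exclude; stop.
Optimal diet: fledglings, mice — 2 of 3 types.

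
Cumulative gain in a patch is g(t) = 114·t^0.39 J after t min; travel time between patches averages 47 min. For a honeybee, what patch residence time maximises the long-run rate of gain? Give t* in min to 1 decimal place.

30.0 min

Maximise g(t)/(T+t): set derivative to zero → g'(t)(T+t) = g(t).
g'(t) = 0.39·114·t^-0.61. Setting 0.39·114·t^-0.61 = 114·t^0.39/(47+t) gives 0.39(47+t) = t, so 0.61·t = 0.39×47.
t* = 0.39×47/0.61 = 30.05 min.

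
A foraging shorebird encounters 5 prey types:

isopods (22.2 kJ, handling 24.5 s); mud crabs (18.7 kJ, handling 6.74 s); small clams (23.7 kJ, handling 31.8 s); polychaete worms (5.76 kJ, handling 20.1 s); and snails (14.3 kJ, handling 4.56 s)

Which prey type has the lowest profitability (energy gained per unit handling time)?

In descending order of E/h:
snails: 14.3/4.56 = 3.14 kJ/s
mud crabs: 18.7/6.74 = 2.77 kJ/s
isopods: 22.2/24.5 = 0.906 kJ/s
small clams: 23.7/31.8 = 0.745 kJ/s
polychaete worms: 5.76/20.1 = 0.287 kJ/s

polychaete worms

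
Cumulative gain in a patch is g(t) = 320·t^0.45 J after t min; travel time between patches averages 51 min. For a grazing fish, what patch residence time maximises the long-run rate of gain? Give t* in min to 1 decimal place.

41.7 min

Maximise g(t)/(T+t): set derivative to zero → g'(t)(T+t) = g(t).
g'(t) = 0.45·320·t^-0.55. Setting 0.45·320·t^-0.55 = 320·t^0.45/(51+t) gives 0.45(51+t) = t, so 0.55·t = 0.45×51.
t* = 0.45×51/0.55 = 41.73 min.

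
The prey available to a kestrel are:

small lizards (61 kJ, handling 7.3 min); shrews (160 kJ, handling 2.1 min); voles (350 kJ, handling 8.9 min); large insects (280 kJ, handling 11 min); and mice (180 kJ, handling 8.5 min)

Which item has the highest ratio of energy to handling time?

shrews

Profitability E/h (kJ/min): small lizards = 61/7.3 = 8.36, shrews = 160/2.1 = 76.2, voles = 350/8.9 = 39.3, large insects = 280/11 = 25.5, mice = 180/8.5 = 21.2.
Ranked: shrews > voles > large insects > mice > small lizards.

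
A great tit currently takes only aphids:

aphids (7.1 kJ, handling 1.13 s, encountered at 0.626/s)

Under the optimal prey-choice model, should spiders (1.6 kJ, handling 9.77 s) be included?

No

On aphids alone, R = ΣλE/(1+Σλh) = 4.445/1.707 = 2.603 kJ/s.
spiders: E/h = 1.6/9.77 = 0.1638 kJ/s.
0.1638 < 2.603, so adding spiders would lower the average — exclude it.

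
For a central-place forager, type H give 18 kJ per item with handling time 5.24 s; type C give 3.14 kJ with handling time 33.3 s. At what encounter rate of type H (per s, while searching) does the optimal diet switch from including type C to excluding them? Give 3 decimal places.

At the threshold, the rate on type H alone equals the profitability of type C: λ·18/(1 + λ·5.24) = 3.14/33.3 = 0.09429.
Rearranging, λ(18 − 0.09429×5.24) = 0.09429, so λ = 0.09429/17.51 = 0.005386 per s.

0.005 per s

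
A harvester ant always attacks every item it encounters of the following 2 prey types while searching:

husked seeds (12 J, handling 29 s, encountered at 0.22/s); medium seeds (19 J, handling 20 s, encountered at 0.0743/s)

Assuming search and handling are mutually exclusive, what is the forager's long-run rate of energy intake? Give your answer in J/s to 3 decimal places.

0.457 J/s

Energy encountered per unit search time: 0.22×12 + 0.0743×19 = 4.052 J/s.
Handling time per unit search time: 0.22×29 + 0.0743×20 = 7.866.
Rate = 4.052/(1 + 7.866) = 0.457 J/s.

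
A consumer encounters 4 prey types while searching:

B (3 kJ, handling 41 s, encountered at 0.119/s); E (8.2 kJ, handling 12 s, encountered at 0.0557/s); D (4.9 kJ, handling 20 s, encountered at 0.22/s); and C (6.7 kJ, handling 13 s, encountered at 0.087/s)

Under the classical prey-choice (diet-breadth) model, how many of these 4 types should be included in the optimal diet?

E/h in descending order: E 0.683, C 0.515, D 0.245, B 0.0732 kJ/s. The optimal diet is the largest prefix of this list for which every included type satisfies E_i/h_i > R on the types above it.
Rate on top 1: 0.2738. C: 0.515 > 0.2738 → include.
Rate on top 2: 0.3714. D: 0.245 < 0.3714 → exclude; stop.
Optimal diet: E, C — 2 of 4 types.

2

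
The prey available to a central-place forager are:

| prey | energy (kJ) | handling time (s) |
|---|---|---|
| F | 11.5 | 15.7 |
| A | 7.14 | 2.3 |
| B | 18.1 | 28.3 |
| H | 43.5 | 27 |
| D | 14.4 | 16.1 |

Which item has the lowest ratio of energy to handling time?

In descending order of E/h:
A: 7.14/2.3 = 3.1 kJ/s
H: 43.5/27 = 1.61 kJ/s
D: 14.4/16.1 = 0.894 kJ/s
F: 11.5/15.7 = 0.732 kJ/s
B: 18.1/28.3 = 0.64 kJ/s

B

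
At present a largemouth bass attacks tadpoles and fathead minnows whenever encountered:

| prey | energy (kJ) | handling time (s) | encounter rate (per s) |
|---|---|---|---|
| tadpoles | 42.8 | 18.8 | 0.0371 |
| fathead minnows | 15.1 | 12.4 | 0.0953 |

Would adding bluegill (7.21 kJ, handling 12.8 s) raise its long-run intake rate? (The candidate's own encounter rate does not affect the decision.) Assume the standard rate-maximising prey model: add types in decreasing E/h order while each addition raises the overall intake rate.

Intake rate on the current diet: R = (0.0371×42.8 + 0.0953×15.1) / (1 + 0.0371×18.8 + 0.0953×12.4) = 3.027/2.879 = 1.051 kJ/s.
bluegill: E/h = 7.21/12.8 = 0.5633 kJ/s.
Since 0.5633 < R, time spent handling bluegill is better spent searching.

No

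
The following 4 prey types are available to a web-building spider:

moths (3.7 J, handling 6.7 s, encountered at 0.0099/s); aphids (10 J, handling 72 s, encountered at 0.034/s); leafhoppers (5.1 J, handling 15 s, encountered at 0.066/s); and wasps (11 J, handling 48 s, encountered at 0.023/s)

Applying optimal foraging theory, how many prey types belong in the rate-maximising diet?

Profitabilities (E/h, J/s): moths 0.552, leafhoppers 0.34, wasps 0.229, aphids 0.139. Add prey in this order while the next type's profitability exceeds the intake rate on those already taken.
Rate on top 1: 0.03435. leafhoppers: 0.34 > 0.03435 → include.
Rate on top 2: 0.1815. wasps: 0.229 > 0.1815 → include.
Rate on top 3: 0.1982. aphids: 0.139 < 0.1982 → exclude; stop.
Optimal diet: moths, leafhoppers, wasps — 3 of 4 types.

3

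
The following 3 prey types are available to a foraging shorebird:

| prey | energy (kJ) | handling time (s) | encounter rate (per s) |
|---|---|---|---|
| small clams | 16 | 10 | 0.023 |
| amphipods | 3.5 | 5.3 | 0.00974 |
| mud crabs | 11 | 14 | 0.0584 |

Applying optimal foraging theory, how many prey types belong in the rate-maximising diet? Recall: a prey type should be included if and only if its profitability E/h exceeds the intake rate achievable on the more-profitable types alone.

3

Rank by E/h (kJ/s): small clams 1.6, mud crabs 0.786, amphipods 0.66. Include each in turn until the next type's E/h falls below the running intake rate.
Rate on top 1: 0.2992. mud crabs: 0.786 > 0.2992 → include.
Rate on top 2: 0.4935. amphipods: 0.66 > 0.4935 → include.
Optimal diet: small clams, mud crabs, amphipods — 3 of 3 types.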